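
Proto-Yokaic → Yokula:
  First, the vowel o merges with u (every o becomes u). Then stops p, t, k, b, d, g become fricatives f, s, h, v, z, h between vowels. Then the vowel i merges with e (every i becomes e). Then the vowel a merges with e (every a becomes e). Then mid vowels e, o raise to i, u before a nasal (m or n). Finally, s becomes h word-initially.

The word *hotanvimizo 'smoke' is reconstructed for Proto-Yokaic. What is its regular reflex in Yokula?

Yokula: *hotanvimizo > hutanvimizu > husanvimizu > husanvemezu > husenvemezu > husinvimezu  (by vowel merger, intervocalic lenition, vowel merger, vowel merger, pre-nasal raising)

husinvimezu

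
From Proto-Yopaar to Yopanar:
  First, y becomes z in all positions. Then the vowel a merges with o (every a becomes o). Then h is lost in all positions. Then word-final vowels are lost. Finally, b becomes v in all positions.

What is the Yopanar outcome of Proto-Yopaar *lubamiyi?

luvomiz

Yopanar: *lubamiyi
  lubamiyi → lubamizi   [unconditioned shift]
  lubamizi → lubomizi   [vowel merger]
  lubomizi (rule 3 does not apply)
  lubomizi → lubomiz   [apocope]
  lubomiz → luvomiz   [unconditioned shift]
  giving Yopanar luvomiz.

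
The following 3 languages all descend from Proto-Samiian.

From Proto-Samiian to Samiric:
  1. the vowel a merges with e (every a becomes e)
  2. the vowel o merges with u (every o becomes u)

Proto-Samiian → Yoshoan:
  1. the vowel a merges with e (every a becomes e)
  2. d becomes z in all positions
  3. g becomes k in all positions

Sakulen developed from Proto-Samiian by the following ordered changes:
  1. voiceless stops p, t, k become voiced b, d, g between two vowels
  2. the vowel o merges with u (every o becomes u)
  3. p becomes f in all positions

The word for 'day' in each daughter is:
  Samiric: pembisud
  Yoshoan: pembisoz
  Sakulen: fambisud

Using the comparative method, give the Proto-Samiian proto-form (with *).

*pambisod

Position 7: Samiric has u, Yoshoan has o, Sakulen has u. Yoshoan preserves o here (none of its changes turn any other segment into o), so the proto-segment is *o.
Position 1: Samiric has p, Yoshoan has p, Sakulen has f. Samiric preserves p here (none of its changes turn any other segment into p), so the proto-segment is *p.
Continuing position by position gives *pambisod; check it forward:
Samiric: *pambisod
  pambisod → pembisod   [vowel merger]
  pembisod → pembisud   [vowel merger]
  giving Samiric pembisud.
Yoshoan: *pambisod
  pambisod → pembisod   [vowel merger]
  pembisod → pembisoz   [unconditioned shift]
  pembisoz (rule 3 does not apply)
  giving Yoshoan pembisoz.
Sakulen: *pambisod > pambisud > fambisud  (by vowel merger, unconditioned shift)
*pambisod is the unique common source.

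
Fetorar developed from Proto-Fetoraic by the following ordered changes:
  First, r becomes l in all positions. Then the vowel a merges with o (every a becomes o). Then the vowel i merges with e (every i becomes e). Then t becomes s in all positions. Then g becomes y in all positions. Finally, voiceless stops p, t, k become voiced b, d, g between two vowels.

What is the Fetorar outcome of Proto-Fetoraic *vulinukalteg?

Fetorar: start from *vulinukalteg.
  rule 1: no change — vulinukalteg
  rule 2 (vowel merger): vulinukalteg → vulinukolteg
  rule 3 (vowel merger): vulinukolteg → vulenukolteg
  rule 4 (unconditioned shift): vulenukolteg → vulenukolseg
  rule 5 (unconditioned shift): vulenukolseg → vulenukolsey
  rule 6 (intervocalic voicing): vulenukolsey → vulenugolsey
  ⇒ Fetorar vulenugolsey

vulenugolsey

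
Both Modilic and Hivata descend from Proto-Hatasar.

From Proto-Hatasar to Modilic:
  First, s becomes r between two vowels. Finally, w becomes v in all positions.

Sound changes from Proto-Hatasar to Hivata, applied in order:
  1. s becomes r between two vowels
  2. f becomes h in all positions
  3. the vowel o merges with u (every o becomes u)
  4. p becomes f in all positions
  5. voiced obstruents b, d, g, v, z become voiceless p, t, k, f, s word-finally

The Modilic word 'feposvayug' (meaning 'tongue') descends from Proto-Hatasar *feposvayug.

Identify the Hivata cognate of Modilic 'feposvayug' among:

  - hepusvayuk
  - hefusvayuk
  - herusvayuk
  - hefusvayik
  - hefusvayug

hefusvayuk

Hivata: start from *feposvayug.
  rule 1: no change — feposvayug
  rule 2 (unconditioned shift): feposvayug → heposvayug
  rule 3 (vowel merger): heposvayug → hepusvayug
  rule 4 (unconditioned shift): hepusvayug → hefusvayug
  rule 5 (final devoicing): hefusvayug → hefusvayuk
  ⇒ Hivata hefusvayuk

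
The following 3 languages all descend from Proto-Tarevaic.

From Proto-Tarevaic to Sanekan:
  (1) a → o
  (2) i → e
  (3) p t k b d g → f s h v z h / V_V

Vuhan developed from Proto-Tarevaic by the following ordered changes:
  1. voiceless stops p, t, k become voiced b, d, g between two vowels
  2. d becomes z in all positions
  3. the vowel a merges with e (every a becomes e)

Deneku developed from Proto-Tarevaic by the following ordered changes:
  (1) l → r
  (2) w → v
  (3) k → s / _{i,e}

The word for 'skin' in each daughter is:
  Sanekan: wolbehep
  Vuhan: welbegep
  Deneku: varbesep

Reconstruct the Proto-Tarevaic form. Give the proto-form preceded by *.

*walbekep

Position 2: Sanekan has o, Vuhan has e, Deneku has a. Deneku preserves a here (none of its changes turn any other segment into a), so the proto-segment is *a.
Position 6: Sanekan has h, Vuhan has g, Deneku has s. Taking the neighbouring segments as reconstructed: Sanekan h could go back to *k or *g or *h; Vuhan g could go back to *k or *g; Deneku s could go back to *k or *s — the one source consistent with every daughter is *k.
Position 3: Sanekan has l, Vuhan has l, Deneku has r. Sanekan preserves l here (none of its changes turn any other segment into l), so the proto-segment is *l.
Continuing position by position gives *walbekep; check it forward:
Sanekan: *walbekep > wolbekep > wolbehep  (by vowel merger, intervocalic lenition)
Vuhan: *walbekep
  walbekep → walbegep   [intervocalic voicing]
  walbegep (rule 2 does not apply)
  walbegep → welbegep   [vowel merger]
  giving Vuhan welbegep.
Deneku: *walbekep
  walbekep → warbekep   [unconditioned shift]
  warbekep → varbekep   [unconditioned shift]
  varbekep → varbesep   [palatalisation]
  giving Deneku varbesep.
*walbekep is the unique common source.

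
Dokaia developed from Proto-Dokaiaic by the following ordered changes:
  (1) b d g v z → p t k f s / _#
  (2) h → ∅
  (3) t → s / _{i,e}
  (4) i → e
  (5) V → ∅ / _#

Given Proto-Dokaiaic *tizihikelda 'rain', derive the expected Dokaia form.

Dokaia: start from *tizihikelda.
  rule 1: no change — tizihikelda
  rule 2 (h-loss): tizihikelda → tiziikelda
  rule 3 (palatalisation): tiziikelda → siziikelda
  rule 4 (vowel merger): siziikelda → sezeekelda
  rule 5 (apocope): sezeekelda → sezeekeld
  ⇒ Dokaia sezeekeld

sezeekeld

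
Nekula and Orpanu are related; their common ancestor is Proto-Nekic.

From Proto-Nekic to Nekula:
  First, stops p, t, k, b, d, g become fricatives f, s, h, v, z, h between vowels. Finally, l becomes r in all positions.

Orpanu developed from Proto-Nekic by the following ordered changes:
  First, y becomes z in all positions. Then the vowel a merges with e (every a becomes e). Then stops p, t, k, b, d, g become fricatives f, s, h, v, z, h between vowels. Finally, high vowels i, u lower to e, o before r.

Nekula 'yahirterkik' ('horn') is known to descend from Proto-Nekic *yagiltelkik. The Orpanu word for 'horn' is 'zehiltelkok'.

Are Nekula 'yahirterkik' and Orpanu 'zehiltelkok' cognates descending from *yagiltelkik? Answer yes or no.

Derive the expected Orpanu reflex of *yagiltelkik:
Orpanu: *yagiltelkik > zagiltelkik > zegiltelkik > zehiltelkik  (by unconditioned shift, vowel merger, intervocalic lenition)
The regular Orpanu reflex would be 'zehiltelkik', but the attested form is 'zehiltelkok'. The correspondence is irregular, so they are not cognates (the Orpanu form has a different source).

no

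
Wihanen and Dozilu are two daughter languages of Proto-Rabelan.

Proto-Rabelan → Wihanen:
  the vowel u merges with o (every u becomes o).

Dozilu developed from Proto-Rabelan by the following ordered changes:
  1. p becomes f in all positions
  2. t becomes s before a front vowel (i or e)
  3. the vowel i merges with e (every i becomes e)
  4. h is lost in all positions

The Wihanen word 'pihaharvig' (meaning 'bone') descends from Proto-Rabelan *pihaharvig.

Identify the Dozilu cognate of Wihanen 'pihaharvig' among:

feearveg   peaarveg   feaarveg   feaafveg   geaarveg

feaarveg

Dozilu: *pihaharvig
  pihaharvig → fihaharvig   [unconditioned shift]
  fihaharvig (rule 2 does not apply)
  fihaharvig → fehaharveg   [vowel merger]
  fehaharveg → feaarveg   [h-loss]
  giving Dozilu feaarveg.
Among the options, 'feaarveg' alone shows every Dozilu change applied in order.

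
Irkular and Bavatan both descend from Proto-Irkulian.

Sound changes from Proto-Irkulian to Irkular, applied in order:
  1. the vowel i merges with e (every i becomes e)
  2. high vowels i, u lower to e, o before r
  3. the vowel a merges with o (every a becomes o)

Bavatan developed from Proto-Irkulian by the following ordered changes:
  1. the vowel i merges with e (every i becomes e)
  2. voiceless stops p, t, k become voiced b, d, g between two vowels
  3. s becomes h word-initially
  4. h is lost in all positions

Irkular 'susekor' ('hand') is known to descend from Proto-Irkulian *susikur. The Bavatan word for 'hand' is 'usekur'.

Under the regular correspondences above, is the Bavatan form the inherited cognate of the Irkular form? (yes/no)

Derive the expected Bavatan reflex of *susikur:
Bavatan: *susikur
  susikur → susekur   [vowel merger]
  susekur → susegur   [intervocalic voicing]
  susegur → husegur   [debuccalisation]
  husegur → usegur   [h-loss]
  giving Bavatan usegur.
The regular Bavatan reflex would be 'usegur', but the attested form is 'usekur'. The correspondence is irregular, so they are not cognates (the Bavatan form has a different source).

no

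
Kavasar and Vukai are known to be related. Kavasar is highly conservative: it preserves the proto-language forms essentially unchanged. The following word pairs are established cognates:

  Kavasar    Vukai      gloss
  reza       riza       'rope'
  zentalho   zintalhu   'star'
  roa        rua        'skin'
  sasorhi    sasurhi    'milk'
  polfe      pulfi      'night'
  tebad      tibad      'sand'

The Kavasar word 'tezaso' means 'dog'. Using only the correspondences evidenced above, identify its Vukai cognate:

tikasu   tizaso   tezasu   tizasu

reza ~ riza — Kavasar e corresponds to Vukai i after a consonant, before a consonant other than r, m, n, p, b, f, v.
zentalho ~ zintalhu — Kavasar o corresponds to Vukai u word-finally.
Applying these to Kavasar 'tezaso':
  tezaso → tizaso   (e→i after a consonant, before a consonant other than r, m, n, p, b, f, v)
  tizaso → tizasu   (o→u word-finally)
So the Vukai cognate is 'tizasu'.

tizasu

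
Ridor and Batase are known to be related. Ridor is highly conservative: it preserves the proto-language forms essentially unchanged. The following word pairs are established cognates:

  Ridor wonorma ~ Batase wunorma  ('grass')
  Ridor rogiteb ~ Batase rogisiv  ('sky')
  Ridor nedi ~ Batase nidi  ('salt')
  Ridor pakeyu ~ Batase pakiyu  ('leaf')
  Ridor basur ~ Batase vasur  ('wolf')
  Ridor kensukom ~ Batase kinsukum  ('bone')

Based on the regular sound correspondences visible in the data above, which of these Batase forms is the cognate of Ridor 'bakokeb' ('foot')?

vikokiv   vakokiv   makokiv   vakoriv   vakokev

vakokiv

basur ~ vasur — Ridor b corresponds to Batase v word-initially before a back vowel.
rogiteb ~ rogisiv — Ridor e corresponds to Batase i after a consonant, before a labial obstruent.
rogiteb ~ rogisiv — Ridor b corresponds to Batase v word-finally.
Applying these to Ridor 'bakokeb':
  bakokeb → vakokeb   (b→v word-initially before a back vowel)
  vakokeb → vakokib   (e→i after a consonant, before a labial obstruent)
  vakokib → vakokiv   (b→v word-finally)
So the Batase cognate is 'vakokiv'.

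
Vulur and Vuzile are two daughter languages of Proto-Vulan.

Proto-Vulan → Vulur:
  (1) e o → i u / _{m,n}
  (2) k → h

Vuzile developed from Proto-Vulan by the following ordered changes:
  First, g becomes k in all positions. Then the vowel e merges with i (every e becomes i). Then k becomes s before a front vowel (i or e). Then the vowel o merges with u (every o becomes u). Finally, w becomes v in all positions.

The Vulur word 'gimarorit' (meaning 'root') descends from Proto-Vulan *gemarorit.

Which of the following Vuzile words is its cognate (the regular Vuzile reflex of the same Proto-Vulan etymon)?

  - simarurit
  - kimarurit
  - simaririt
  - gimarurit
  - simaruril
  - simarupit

simarurit

Vuzile: *gemarorit > kemarorit > kimarorit > simarorit > simarurit  (by unconditioned shift, vowel merger, palatalisation, vowel merger)
Only 'simarurit' matches the regular Vuzile development of *gemarorit.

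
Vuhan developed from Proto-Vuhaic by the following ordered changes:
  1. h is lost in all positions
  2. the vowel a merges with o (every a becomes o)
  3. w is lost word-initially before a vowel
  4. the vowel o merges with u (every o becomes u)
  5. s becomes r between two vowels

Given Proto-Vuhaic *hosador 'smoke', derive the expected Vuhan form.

urudur

Vuhan: *hosador
  hosador → osador   [h-loss]
  osador → osodor   [vowel merger]
  osodor (rule 3 does not apply)
  osodor → usudur   [vowel merger]
  usudur → urudur   [rhotacism]
  giving Vuhan urudur.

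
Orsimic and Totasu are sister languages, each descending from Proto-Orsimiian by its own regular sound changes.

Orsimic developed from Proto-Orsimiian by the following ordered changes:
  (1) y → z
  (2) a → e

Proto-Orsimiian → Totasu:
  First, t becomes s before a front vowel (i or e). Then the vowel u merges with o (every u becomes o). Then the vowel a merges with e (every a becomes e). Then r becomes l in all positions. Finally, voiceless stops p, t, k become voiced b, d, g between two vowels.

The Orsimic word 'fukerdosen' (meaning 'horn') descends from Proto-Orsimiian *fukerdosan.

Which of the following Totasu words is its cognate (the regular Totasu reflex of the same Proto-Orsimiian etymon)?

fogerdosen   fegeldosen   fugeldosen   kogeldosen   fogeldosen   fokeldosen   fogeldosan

Totasu: start from *fukerdosan.
  rule 1: no change — fukerdosan
  rule 2 (vowel merger): fukerdosan → fokerdosan
  rule 3 (vowel merger): fokerdosan → fokerdosen
  rule 4 (unconditioned shift): fokerdosen → fokeldosen
  rule 5 (intervocalic voicing): fokeldosen → fogeldosen
  ⇒ Totasu fogeldosen
Among the options, 'fogeldosen' alone shows every Totasu change applied in order.

fogeldosen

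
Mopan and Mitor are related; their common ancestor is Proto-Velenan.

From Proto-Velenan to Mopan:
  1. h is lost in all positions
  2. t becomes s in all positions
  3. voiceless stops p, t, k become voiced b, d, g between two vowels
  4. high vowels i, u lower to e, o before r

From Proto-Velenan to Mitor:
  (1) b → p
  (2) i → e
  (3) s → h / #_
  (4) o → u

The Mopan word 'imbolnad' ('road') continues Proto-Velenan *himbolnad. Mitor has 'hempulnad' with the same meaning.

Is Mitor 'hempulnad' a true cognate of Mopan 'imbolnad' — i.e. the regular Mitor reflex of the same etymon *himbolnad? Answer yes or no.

Derive the expected Mitor reflex of *himbolnad:
Mitor: *himbolnad > himpolnad > hempolnad > hempulnad  (by unconditioned shift, vowel merger, vowel merger)
Mitor 'hempulnad' matches the regular reflex exactly, so the pair is cognate.

yes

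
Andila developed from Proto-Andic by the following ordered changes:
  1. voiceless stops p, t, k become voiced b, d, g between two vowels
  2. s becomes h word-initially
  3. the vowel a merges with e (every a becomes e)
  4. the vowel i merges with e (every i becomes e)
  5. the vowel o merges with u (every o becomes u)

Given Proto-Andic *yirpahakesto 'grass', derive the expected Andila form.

yerpehegestu

Andila: *yirpahakesto
  yirpahakesto → yirpahagesto   [intervocalic voicing]
  yirpahagesto (rule 2 does not apply)
  yirpahagesto → yirpehegesto   [vowel merger]
  yirpehegesto → yerpehegesto   [vowel merger]
  yerpehegesto → yerpehegestu   [vowel merger]
  giving Andila yerpehegestu.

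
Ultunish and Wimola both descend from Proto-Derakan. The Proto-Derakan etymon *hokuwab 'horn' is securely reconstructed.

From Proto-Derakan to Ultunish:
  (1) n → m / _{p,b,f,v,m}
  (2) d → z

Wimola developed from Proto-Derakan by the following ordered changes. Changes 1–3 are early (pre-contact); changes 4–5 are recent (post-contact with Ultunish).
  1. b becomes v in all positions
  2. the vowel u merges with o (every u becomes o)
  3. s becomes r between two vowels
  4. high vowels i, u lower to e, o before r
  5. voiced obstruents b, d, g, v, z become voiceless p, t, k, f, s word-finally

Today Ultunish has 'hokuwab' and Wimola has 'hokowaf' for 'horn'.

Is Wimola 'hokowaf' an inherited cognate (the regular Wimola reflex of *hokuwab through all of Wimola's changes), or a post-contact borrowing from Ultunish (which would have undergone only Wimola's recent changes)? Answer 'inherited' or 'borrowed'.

If inherited, *hokuwab would pass through all of Wimola's changes:
Wimola: start from *hokuwab.
  rule 1 (unconditioned shift): hokuwab → hokuwav
  rule 2 (vowel merger): hokuwav → hokowav
  rule 3: no change — hokowav
  rule 4: no change — hokowav
  rule 5 (final devoicing): hokowav → hokowaf
  ⇒ Wimola hokowaf
If borrowed from Ultunish 'hokuwab' after the early changes, it would undergo only the recent ones:
  rule 4 (pre-rhotic lowering): no change (hokuwab)
  rule 5 (final devoicing): hokuwab → hokuwap
  ⇒ as a loan: hokuwap
Wimola 'hokowaf' matches the inherited outcome exactly, so it is an inherited cognate, not a loan.

inherited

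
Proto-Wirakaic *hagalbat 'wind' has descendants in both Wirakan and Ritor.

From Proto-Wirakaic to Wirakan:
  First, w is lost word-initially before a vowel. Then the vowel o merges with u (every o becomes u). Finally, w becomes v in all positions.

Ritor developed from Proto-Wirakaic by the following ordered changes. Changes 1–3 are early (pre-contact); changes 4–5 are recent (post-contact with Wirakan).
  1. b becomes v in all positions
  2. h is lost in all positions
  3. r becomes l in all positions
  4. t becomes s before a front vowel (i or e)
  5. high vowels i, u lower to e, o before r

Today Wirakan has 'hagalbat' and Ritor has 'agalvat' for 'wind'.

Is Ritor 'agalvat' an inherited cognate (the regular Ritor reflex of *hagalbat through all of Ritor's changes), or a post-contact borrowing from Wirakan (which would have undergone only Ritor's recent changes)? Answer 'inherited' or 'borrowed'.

inherited

If inherited, *hagalbat would pass through all of Ritor's changes:
Ritor: *hagalbat > hagalvat > agalvat  (by unconditioned shift, h-loss)
If borrowed from Wirakan 'hagalbat' after the early changes, it would undergo only the recent ones:
  rule 4 (palatalisation): no change (hagalbat)
  rule 5 (pre-rhotic lowering): no change (hagalbat)
  ⇒ as a loan: hagalbat
Ritor 'agalvat' matches the inherited outcome exactly, so it is an inherited cognate, not a loan.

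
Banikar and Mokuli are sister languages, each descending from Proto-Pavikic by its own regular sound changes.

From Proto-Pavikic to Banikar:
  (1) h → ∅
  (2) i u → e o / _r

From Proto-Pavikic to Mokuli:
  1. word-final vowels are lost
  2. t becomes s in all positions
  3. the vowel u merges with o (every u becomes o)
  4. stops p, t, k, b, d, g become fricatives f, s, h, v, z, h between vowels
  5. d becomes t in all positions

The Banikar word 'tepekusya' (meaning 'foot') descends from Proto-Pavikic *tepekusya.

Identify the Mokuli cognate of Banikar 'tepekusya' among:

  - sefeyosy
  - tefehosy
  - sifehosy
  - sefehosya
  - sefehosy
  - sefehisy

Mokuli: *tepekusya > tepekusy > sepekusy > sepekosy > sefehosy  (by apocope, unconditioned shift, vowel merger, intervocalic lenition)
Among the options, 'sefehosy' alone shows every Mokuli change applied in order.

sefehosy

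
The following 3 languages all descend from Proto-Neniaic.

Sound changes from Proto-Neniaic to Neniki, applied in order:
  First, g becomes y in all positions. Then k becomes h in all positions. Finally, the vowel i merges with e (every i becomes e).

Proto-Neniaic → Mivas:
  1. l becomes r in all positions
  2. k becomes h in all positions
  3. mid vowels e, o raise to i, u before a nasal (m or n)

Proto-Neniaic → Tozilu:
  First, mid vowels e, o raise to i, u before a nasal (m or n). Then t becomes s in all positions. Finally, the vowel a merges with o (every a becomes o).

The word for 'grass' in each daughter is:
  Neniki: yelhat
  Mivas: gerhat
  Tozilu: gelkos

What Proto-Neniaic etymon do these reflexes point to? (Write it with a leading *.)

*gelkat

Position 5: Neniki has a, Mivas has a, Tozilu has o. Neniki preserves a here (none of its changes turn any other segment into a), so the proto-segment is *a.
Position 6: Neniki has t, Mivas has t, Tozilu has s. Neniki preserves t here (none of its changes turn any other segment into t), so the proto-segment is *t.
This points to *gelkat. Verify forward in each daughter:
Neniki: *gelkat > yelkat > yelhat  (by unconditioned shift, unconditioned shift)
Mivas: start from *gelkat.
  rule 1 (unconditioned shift): gelkat → gerkat
  rule 2 (unconditioned shift): gerkat → gerhat
  rule 3: no change — gerhat
  ⇒ Mivas gerhat
Tozilu: start from *gelkat.
  rule 1: no change — gelkat
  rule 2 (unconditioned shift): gelkat → gelkas
  rule 3 (vowel merger): gelkas → gelkos
  ⇒ Tozilu gelkos
Only *gelkat yields all of Neniki yelhat, Mivas gerhat, Tozilu gelkos.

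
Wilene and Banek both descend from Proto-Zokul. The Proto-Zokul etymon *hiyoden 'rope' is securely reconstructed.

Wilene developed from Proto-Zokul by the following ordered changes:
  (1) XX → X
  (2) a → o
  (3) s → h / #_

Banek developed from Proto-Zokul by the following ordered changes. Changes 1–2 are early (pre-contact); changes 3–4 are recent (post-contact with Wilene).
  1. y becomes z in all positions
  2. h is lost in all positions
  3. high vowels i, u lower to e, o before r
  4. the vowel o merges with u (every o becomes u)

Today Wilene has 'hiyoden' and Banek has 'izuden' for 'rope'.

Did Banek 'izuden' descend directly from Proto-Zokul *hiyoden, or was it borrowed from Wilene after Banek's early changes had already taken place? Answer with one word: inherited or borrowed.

inherited

If inherited, *hiyoden would pass through all of Banek's changes:
Banek: *hiyoden
  hiyoden → hizoden   [unconditioned shift]
  hizoden → izoden   [h-loss]
  izoden (rule 3 does not apply)
  izoden → izuden   [vowel merger]
  giving Banek izuden.
If borrowed from Wilene 'hiyoden' after the early changes, it would undergo only the recent ones:
  rule 3 (pre-rhotic lowering): no change (hiyoden)
  rule 4 (vowel merger): hiyoden → hiyuden
  ⇒ as a loan: hiyuden
Banek 'izuden' matches the inherited outcome exactly, so it is an inherited cognate, not a loan.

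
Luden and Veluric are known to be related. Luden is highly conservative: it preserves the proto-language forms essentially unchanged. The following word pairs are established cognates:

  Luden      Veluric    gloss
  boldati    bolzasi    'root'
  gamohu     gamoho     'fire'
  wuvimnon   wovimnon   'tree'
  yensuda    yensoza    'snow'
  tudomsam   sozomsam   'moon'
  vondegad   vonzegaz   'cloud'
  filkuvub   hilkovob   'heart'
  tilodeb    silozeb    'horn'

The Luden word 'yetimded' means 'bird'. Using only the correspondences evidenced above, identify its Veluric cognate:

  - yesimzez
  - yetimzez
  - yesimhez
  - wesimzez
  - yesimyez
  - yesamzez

boldati ~ bolzasi — Luden t corresponds to Veluric s between vowels (before a front vowel).
vondegad ~ vonzegaz — Luden d corresponds to Veluric z after a consonant, before a front vowel.
vondegad ~ vonzegaz — Luden d corresponds to Veluric z word-finally.
Applying these to Luden 'yetimded':
  yetimded → yesimded   (t→s between vowels (before a front vowel))
  yesimded → yesimzed   (d→z after a consonant, before a front vowel)
  yesimzed → yesimzez   (d→z word-finally)
So the Veluric cognate is 'yesimzez'.

yesimzez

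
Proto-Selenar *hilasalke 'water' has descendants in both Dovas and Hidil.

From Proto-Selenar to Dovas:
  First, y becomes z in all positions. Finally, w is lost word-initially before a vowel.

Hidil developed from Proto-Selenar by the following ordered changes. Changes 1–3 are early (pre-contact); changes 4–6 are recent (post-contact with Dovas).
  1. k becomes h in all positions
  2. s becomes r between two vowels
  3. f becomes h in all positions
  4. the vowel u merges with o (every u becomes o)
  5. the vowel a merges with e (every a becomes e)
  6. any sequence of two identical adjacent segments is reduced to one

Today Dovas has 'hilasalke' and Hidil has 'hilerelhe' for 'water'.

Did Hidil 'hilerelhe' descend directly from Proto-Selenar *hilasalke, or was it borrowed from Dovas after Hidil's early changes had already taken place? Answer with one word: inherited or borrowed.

If inherited, *hilasalke would pass through all of Hidil's changes:
Hidil: *hilasalke > hilasalhe > hilaralhe > hilerelhe  (by unconditioned shift, rhotacism, vowel merger)
If borrowed from Dovas 'hilasalke' after the early changes, it would undergo only the recent ones:
  rule 4 (vowel merger): no change (hilasalke)
  rule 5 (vowel merger): hilasalke → hileselke
  rule 6 (degemination): no change (hileselke)
  ⇒ as a loan: hileselke
Hidil 'hilerelhe' matches the inherited outcome exactly, so it is an inherited cognate, not a loan.

inherited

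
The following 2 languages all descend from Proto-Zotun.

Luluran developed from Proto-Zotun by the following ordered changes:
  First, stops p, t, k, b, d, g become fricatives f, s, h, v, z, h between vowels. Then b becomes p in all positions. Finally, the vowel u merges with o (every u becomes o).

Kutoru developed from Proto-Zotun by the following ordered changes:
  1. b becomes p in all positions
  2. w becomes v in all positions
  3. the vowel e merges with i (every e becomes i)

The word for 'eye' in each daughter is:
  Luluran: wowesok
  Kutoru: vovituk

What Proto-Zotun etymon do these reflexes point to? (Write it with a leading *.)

Position 5: Luluran has s, Kutoru has t. Kutoru preserves t here (none of its changes turn any other segment into t), so the proto-segment is *t.
Position 6: Luluran has o, Kutoru has u. Kutoru preserves u here (none of its changes turn any other segment into u), so the proto-segment is *u.
Verify the candidate proto-form against each daughter:
Luluran: start from *wowetuk.
  rule 1 (intervocalic lenition): wowetuk → wowesuk
  rule 2: no change — wowesuk
  rule 3 (vowel merger): wowesuk → wowesok
  ⇒ Luluran wowesok
Kutoru: *wowetuk > vovetuk > vovituk  (by unconditioned shift, vowel merger)
Only *wowetuk yields all of Luluran wowesok, Kutoru vovituk.

*wowetuk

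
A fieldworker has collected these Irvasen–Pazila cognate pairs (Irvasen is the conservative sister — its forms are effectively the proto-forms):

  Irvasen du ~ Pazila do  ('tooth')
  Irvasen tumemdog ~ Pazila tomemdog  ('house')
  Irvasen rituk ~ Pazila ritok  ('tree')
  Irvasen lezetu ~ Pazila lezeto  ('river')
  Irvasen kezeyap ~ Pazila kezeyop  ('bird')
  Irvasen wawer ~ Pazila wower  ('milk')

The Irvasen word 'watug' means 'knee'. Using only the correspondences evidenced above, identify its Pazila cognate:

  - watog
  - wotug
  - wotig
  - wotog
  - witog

wotog

wawer ~ wower — Irvasen a corresponds to Pazila o after a consonant, before a consonant other than r, m, n, p, b, f, v.
rituk ~ ritok — Irvasen u corresponds to Pazila o after a consonant, before a consonant other than r, m, n, p, b, f, v.
Applying these to Irvasen 'watug':
  watug → wotug   (a→o after a consonant, before a consonant other than r, m, n, p, b, f, v)
  wotug → wotog   (u→o after a consonant, before a consonant other than r, m, n, p, b, f, v)
So the Pazila cognate is 'wotog'.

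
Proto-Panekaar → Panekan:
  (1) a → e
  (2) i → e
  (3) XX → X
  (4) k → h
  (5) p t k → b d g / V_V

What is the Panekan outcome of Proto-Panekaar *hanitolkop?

henedolhop

Panekan: *hanitolkop
  hanitolkop → henitolkop   [vowel merger]
  henitolkop → henetolkop   [vowel merger]
  henetolkop (rule 3 does not apply)
  henetolkop → henetolhop   [unconditioned shift]
  henetolhop → henedolhop   [intervocalic voicing]
  giving Panekan henedolhop.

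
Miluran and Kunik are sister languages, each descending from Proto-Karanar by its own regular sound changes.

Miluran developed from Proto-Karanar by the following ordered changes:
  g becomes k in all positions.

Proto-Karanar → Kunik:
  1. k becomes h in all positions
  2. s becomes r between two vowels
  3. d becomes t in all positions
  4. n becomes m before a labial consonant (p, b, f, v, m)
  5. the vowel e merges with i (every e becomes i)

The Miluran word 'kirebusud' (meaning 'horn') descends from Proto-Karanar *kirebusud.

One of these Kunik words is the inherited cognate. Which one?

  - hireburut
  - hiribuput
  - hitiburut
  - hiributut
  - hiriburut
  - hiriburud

hiriburut

Kunik: *kirebusud
  kirebusud → hirebusud   [unconditioned shift]
  hirebusud → hireburud   [rhotacism]
  hireburud → hireburut   [unconditioned shift]
  hireburut (rule 4 does not apply)
  hireburut → hiriburut   [vowel merger]
  giving Kunik hiriburut.
Only 'hiriburut' matches the regular Kunik development of *kirebusud.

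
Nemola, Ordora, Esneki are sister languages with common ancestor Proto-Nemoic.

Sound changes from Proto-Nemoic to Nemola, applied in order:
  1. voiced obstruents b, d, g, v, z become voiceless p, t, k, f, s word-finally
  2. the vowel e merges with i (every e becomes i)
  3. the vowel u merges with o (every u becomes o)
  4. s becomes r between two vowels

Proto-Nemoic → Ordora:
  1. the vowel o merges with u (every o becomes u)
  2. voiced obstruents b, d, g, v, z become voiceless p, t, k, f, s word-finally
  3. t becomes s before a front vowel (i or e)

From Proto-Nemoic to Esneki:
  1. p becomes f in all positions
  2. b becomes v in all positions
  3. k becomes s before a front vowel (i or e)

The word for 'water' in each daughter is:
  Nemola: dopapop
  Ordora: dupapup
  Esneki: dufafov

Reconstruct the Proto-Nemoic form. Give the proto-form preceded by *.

*dupapob

Position 6: Nemola has o, Ordora has u, Esneki has o. Esneki preserves o here (none of its changes turn any other segment into o), so the proto-segment is *o.
Position 3: Nemola has p, Ordora has p, Esneki has f. Taking the neighbouring segments as reconstructed: Nemola p can only go back to *p; Ordora p can only go back to *p; Esneki f could go back to *p or *f — the one source consistent with every daughter is *p.
Position 5: Nemola has p, Ordora has p, Esneki has f. Taking the neighbouring segments as reconstructed: Nemola p can only go back to *p; Ordora p can only go back to *p; Esneki f could go back to *p or *f — the one source consistent with every daughter is *p.
Continuing position by position gives *dupapob; check it forward:
Nemola: start from *dupapob.
  rule 1 (final devoicing): dupapob → dupapop
  rule 2: no change — dupapop
  rule 3 (vowel merger): dupapop → dopapop
  rule 4: no change — dopapop
  ⇒ Nemola dopapop
Ordora: *dupapob
  dupapob → dupapub   [vowel merger]
  dupapub → dupapup   [final devoicing]
  dupapup (rule 3 does not apply)
  giving Ordora dupapup.
Esneki: start from *dupapob.
  rule 1 (unconditioned shift): dupapob → dufafob
  rule 2 (unconditioned shift): dufafob → dufafov
  rule 3: no change — dufafov
  ⇒ Esneki dufafov
Only *dupapob yields all of Nemola dopapop, Ordora dupapup, Esneki dufafov.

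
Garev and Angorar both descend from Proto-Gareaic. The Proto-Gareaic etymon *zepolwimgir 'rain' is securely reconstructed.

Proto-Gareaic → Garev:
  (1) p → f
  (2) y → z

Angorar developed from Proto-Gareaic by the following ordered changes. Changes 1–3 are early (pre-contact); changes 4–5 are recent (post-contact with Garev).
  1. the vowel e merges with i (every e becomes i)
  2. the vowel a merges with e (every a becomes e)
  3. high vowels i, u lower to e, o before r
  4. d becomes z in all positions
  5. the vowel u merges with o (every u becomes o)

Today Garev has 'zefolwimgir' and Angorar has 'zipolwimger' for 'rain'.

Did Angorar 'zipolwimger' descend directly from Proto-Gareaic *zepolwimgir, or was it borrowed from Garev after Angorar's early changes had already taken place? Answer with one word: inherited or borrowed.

inherited

If inherited, *zepolwimgir would pass through all of Angorar's changes:
Angorar: start from *zepolwimgir.
  rule 1 (vowel merger): zepolwimgir → zipolwimgir
  rule 2: no change — zipolwimgir
  rule 3 (pre-rhotic lowering): zipolwimgir → zipolwimger
  rule 4: no change — zipolwimger
  rule 5: no change — zipolwimger
  ⇒ Angorar zipolwimger
If borrowed from Garev 'zefolwimgir' after the early changes, it would undergo only the recent ones:
  rule 4 (unconditioned shift): no change (zefolwimgir)
  rule 5 (vowel merger): no change (zefolwimgir)
  ⇒ as a loan: zefolwimgir
Angorar 'zipolwimger' matches the inherited outcome exactly, so it is an inherited cognate, not a loan.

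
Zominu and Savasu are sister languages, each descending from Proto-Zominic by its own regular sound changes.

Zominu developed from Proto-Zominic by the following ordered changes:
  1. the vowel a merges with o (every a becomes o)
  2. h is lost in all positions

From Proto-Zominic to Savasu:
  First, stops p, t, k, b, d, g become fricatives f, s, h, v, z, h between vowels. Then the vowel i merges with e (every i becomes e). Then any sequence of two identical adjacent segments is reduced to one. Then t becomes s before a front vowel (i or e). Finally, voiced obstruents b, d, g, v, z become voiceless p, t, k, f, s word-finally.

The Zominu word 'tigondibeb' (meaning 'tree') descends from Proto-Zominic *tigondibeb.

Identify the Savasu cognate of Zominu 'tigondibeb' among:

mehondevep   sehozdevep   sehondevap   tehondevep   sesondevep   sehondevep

Savasu: *tigondibeb
  tigondibeb → tihondiveb   [intervocalic lenition]
  tihondiveb → tehondeveb   [vowel merger]
  tehondeveb (rule 3 does not apply)
  tehondeveb → sehondeveb   [palatalisation]
  sehondeveb → sehondevep   [final devoicing]
  giving Savasu sehondevep.

sehondevep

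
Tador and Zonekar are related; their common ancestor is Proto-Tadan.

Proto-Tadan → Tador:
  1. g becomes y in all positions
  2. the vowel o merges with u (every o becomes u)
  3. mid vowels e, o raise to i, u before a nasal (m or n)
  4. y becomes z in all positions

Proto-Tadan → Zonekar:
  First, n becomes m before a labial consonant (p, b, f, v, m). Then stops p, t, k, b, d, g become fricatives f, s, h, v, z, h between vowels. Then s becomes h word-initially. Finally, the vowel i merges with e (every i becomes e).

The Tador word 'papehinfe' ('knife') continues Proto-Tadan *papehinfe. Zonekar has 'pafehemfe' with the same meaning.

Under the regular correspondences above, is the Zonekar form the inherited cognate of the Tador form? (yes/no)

Derive the expected Zonekar reflex of *papehinfe:
Zonekar: *papehinfe > papehimfe > pafehimfe > pafehemfe  (by nasal place assimilation, intervocalic lenition, vowel merger)
Zonekar 'pafehemfe' matches the regular reflex exactly, so the pair is cognate.

yes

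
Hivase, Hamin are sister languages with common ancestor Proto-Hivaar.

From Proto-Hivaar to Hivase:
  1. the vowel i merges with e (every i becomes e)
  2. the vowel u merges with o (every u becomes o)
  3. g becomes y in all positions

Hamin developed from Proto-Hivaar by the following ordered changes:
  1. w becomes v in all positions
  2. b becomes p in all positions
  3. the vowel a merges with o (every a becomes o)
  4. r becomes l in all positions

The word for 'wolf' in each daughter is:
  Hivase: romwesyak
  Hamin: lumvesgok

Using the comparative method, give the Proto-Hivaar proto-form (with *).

*rumwesgak

Position 1: Hivase has r, Hamin has l. Hivase preserves r here (none of its changes turn any other segment into r), so the proto-segment is *r.
Position 2: Hivase has o, Hamin has u. Hamin preserves u here (none of its changes turn any other segment into u), so the proto-segment is *u.
This points to *rumwesgak. Verify forward in each daughter:
Hivase: *rumwesgak > romwesgak > romwesyak  (by vowel merger, unconditioned shift)
Hamin: start from *rumwesgak.
  rule 1 (unconditioned shift): rumwesgak → rumvesgak
  rule 2: no change — rumvesgak
  rule 3 (vowel merger): rumvesgak → rumvesgok
  rule 4 (unconditioned shift): rumvesgok → lumvesgok
  ⇒ Hamin lumvesgok
No other proto-form is consistent with every reflex, so the reconstruction is *rumwesgak.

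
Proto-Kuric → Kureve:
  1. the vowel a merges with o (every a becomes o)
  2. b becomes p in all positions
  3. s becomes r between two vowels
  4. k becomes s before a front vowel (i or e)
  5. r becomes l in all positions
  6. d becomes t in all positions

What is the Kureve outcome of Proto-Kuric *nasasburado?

Kureve: *nasasburado > nososburodo > nosospurodo > norospurodo > nolospulodo > nolospuloto  (by vowel merger, unconditioned shift, rhotacism, unconditioned shift, unconditioned shift)

nolospuloto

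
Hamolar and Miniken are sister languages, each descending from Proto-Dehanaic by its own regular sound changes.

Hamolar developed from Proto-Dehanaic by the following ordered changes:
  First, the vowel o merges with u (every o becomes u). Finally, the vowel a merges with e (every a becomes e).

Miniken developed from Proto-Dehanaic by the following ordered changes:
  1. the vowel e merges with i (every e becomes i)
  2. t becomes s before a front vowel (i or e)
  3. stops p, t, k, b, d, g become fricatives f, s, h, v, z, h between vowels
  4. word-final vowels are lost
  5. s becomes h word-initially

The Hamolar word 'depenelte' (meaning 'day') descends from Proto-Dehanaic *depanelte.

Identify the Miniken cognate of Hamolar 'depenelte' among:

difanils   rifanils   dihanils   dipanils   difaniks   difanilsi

Miniken: *depanelte > dipanilti > dipanilsi > difanilsi > difanils  (by vowel merger, palatalisation, intervocalic lenition, apocope)

difanils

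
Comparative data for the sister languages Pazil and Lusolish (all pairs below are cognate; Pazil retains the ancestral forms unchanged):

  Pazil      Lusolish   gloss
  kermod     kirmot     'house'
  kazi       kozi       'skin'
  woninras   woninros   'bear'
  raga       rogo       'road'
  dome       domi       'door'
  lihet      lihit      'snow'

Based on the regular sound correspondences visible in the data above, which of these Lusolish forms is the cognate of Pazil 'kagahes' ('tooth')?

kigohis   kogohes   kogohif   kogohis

kazi ~ kozi, woninras ~ woninros — Pazil a corresponds to Lusolish o after a consonant, before a consonant other than r, m, n, p, b, f, v.
lihet ~ lihit — Pazil e corresponds to Lusolish i after a consonant, before a consonant other than r, m, n, p, b, f, v.
Applying these to Pazil 'kagahes':
  kagahes → kogahes   (a→o after a consonant, before a consonant other than r, m, n, p, b, f, v)
  kogahes → kogohes   (a→o after a consonant, before a consonant other than r, m, n, p, b, f, v)
  kogohes → kogohis   (e→i after a consonant, before a consonant other than r, m, n, p, b, f, v)
So the Lusolish cognate is 'kogohis'.

kogohis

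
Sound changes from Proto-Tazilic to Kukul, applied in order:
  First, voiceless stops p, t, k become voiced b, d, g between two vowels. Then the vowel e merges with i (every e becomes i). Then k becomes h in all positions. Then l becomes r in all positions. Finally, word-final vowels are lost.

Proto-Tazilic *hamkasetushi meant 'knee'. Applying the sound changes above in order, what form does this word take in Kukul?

Kukul: start from *hamkasetushi.
  rule 1 (intervocalic voicing): hamkasetushi → hamkasedushi
  rule 2 (vowel merger): hamkasedushi → hamkasidushi
  rule 3 (unconditioned shift): hamkasidushi → hamhasidushi
  rule 4: no change — hamhasidushi
  rule 5 (apocope): hamhasidushi → hamhasidush
  ⇒ Kukul hamhasidush

hamhasidush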